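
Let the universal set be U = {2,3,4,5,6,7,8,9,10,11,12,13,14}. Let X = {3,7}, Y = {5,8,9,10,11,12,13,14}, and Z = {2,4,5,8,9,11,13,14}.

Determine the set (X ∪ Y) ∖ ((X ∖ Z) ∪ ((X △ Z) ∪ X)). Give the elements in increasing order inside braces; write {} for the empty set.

X ∪ Y = {3,5,7,8,9,10,11,12,13,14}
X ∖ Z = {3,7}
X △ Z = {2,3,4,5,7,8,9,11,13,14}
(X △ Z) ∪ X = {2,3,4,5,7,8,9,11,13,14}
(X ∖ Z) ∪ ((X △ Z) ∪ X) = {2,3,4,5,7,8,9,11,13,14}
(X ∪ Y) ∖ ((X ∖ Z) ∪ ((X △ Z) ∪ X)) = {10,12}

{10,12}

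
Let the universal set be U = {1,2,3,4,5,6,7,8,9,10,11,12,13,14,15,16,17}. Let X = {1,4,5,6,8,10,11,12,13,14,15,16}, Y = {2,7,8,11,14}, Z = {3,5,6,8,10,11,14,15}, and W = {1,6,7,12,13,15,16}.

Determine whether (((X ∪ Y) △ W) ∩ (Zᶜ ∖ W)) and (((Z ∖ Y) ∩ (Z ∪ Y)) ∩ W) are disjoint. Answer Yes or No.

Yes

X ∪ Y = {1,2,4,5,6,7,8,10,11,12,13,14,15,16}
(X ∪ Y) △ W = {2,4,5,8,10,11,14}
Zᶜ = {1,2,4,7,9,12,13,16,17}
Zᶜ ∖ W = {2,4,9,17}
((X ∪ Y) △ W) ∩ (Zᶜ ∖ W) = {2,4}
Z ∖ Y = {3,5,6,10,15}
Z ∪ Y = {2,3,5,6,7,8,10,11,14,15}
(Z ∖ Y) ∩ (Z ∪ Y) = {3,5,6,10,15}
((Z ∖ Y) ∩ (Z ∪ Y)) ∩ W = {6,15}
{2,4} and {6,15} share no elements.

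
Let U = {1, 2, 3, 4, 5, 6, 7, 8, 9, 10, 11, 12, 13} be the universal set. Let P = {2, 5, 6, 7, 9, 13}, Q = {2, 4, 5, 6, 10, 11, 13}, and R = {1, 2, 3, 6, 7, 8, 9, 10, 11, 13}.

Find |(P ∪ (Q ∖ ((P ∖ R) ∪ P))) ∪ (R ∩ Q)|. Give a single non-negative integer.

9

P ∖ R = {5}
(P ∖ R) ∪ P = {2, 5, 6, 7, 9, 13}
Q ∖ ((P ∖ R) ∪ P) = {4, 10, 11}
P ∪ (Q ∖ ((P ∖ R) ∪ P)) = {2, 4, 5, 6, 7, 9, 10, 11, 13}
R ∩ Q = {2, 6, 10, 11, 13}
(P ∪ (Q ∖ ((P ∖ R) ∪ P))) ∪ (R ∩ Q) = {2, 4, 5, 6, 7, 9, 10, 11, 13}
|(P ∪ (Q ∖ ((P ∖ R) ∪ P))) ∪ (R ∩ Q)| = 9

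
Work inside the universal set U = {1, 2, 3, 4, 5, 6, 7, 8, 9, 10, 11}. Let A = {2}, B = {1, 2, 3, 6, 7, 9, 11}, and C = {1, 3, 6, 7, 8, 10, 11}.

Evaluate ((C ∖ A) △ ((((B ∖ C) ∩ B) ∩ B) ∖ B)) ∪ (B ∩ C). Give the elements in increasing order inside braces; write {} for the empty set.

{1, 3, 6, 7, 8, 10, 11}

C ∖ A = {1, 3, 6, 7, 8, 10, 11}
B ∖ C = {2, 9}
(B ∖ C) ∩ B = {2, 9}
((B ∖ C) ∩ B) ∩ B = {2, 9}
(((B ∖ C) ∩ B) ∩ B) ∖ B = {}
(C ∖ A) △ ((((B ∖ C) ∩ B) ∩ B) ∖ B) = {1, 3, 6, 7, 8, 10, 11}
B ∩ C = {1, 3, 6, 7, 11}
((C ∖ A) △ ((((B ∖ C) ∩ B) ∩ B) ∖ B)) ∪ (B ∩ C) = {1, 3, 6, 7, 8, 10, 11}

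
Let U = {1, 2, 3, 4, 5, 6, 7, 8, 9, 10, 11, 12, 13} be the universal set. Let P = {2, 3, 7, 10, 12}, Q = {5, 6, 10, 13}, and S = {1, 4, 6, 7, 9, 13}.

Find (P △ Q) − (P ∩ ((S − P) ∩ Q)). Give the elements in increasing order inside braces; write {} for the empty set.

P △ Q = {2, 3, 5, 6, 7, 12, 13}
S − P = {1, 4, 6, 9, 13}
(S − P) ∩ Q = {6, 13}
P ∩ ((S − P) ∩ Q) = {}
(P △ Q) − (P ∩ ((S − P) ∩ Q)) = {2, 3, 5, 6, 7, 12, 13}

{2, 3, 5, 6, 7, 12, 13}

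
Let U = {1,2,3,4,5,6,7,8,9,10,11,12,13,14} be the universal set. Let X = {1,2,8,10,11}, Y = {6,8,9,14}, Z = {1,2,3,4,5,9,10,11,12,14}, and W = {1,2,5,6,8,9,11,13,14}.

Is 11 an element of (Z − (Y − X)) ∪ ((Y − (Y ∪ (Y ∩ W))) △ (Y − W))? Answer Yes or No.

Yes

11 ∉ Y and 11 ∈ X, so 11 ∉ Y − X
11 ∈ Z and 11 ∉ (Y − X), so 11 ∈ Z − (Y − X)
11 ∉ Y and 11 ∈ W, so 11 ∉ Y ∩ W
11 ∉ Y and 11 ∉ (Y ∩ W), so 11 ∉ Y ∪ (Y ∩ W)
11 ∉ Y and 11 ∉ (Y ∪ (Y ∩ W)), so 11 ∉ Y − (Y ∪ (Y ∩ W))
11 ∉ Y and 11 ∈ W, so 11 ∉ Y − W
11 ∉ (Y − (Y ∪ (Y ∩ W))) and 11 ∉ (Y − W), so 11 ∉ (Y − (Y ∪ (Y ∩ W))) △ (Y − W)
11 ∈ (Z − (Y − X)) and 11 ∉ ((Y − (Y ∪ (Y ∩ W))) △ (Y − W)), so 11 ∈ (Z − (Y − X)) ∪ ((Y − (Y ∪ (Y ∩ W))) △ (Y − W))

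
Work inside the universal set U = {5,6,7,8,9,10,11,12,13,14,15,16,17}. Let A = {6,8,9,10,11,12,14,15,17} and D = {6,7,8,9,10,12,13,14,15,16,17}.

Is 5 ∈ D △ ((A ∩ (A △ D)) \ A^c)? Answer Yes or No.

No

5 ∉ A and 5 ∉ D, so 5 ∉ A △ D
5 ∉ A and 5 ∉ (A △ D), so 5 ∉ A ∩ (A △ D)
5 ∉ A, so 5 ∈ A^c
5 ∉ (A ∩ (A △ D)) and 5 ∈ A^c, so 5 ∉ (A ∩ (A △ D)) \ A^c
5 ∉ D and 5 ∉ ((A ∩ (A △ D)) \ A^c), so 5 ∉ D △ ((A ∩ (A △ D)) \ A^c)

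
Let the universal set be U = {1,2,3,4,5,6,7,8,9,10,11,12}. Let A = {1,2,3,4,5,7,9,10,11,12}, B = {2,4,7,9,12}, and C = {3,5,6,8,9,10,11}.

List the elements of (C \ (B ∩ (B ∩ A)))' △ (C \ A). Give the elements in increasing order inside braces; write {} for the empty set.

{1,2,4,6,7,8,9,12}

B ∩ A = {2,4,7,9,12}
B ∩ (B ∩ A) = {2,4,7,9,12}
C \ (B ∩ (B ∩ A)) = {3,5,6,8,10,11}
(C \ (B ∩ (B ∩ A)))' = {1,2,4,7,9,12}
C \ A = {6,8}
(C \ (B ∩ (B ∩ A)))' △ (C \ A) = {1,2,4,6,7,8,9,12}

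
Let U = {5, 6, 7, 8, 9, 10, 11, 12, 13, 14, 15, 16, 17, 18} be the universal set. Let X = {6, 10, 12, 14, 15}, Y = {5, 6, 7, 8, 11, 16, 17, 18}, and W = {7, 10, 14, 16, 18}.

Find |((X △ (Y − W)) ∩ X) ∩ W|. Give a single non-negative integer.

Y − W = {5, 6, 8, 11, 17}
X △ (Y − W) = {5, 8, 10, 11, 12, 14, 15, 17}
(X △ (Y − W)) ∩ X = {10, 12, 14, 15}
((X △ (Y − W)) ∩ X) ∩ W = {10, 14}
|((X △ (Y − W)) ∩ X) ∩ W| = 2

2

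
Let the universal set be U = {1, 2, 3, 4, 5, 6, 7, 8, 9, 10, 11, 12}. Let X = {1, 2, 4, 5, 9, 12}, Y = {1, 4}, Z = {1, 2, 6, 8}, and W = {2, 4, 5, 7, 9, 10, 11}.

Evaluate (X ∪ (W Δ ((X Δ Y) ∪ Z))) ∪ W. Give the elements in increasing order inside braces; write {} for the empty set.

X Δ Y = {2, 5, 9, 12}
(X Δ Y) ∪ Z = {1, 2, 5, 6, 8, 9, 12}
W Δ ((X Δ Y) ∪ Z) = {1, 4, 6, 7, 8, 10, 11, 12}
X ∪ (W Δ ((X Δ Y) ∪ Z)) = {1, 2, 4, 5, 6, 7, 8, 9, 10, 11, 12}
(X ∪ (W Δ ((X Δ Y) ∪ Z))) ∪ W = {1, 2, 4, 5, 6, 7, 8, 9, 10, 11, 12}

{1, 2, 4, 5, 6, 7, 8, 9, 10, 11, 12}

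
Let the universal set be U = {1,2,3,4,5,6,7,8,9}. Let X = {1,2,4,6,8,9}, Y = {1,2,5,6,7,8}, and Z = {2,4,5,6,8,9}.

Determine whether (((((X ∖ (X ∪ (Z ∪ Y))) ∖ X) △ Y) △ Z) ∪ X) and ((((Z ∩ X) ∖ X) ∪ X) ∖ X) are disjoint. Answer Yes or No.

Yes

Z ∪ Y = {1,2,4,5,6,7,8,9}
X ∪ (Z ∪ Y) = {1,2,4,5,6,7,8,9}
X ∖ (X ∪ (Z ∪ Y)) = {}
(X ∖ (X ∪ (Z ∪ Y))) ∖ X = {}
((X ∖ (X ∪ (Z ∪ Y))) ∖ X) △ Y = {1,2,5,6,7,8}
(((X ∖ (X ∪ (Z ∪ Y))) ∖ X) △ Y) △ Z = {1,4,7,9}
((((X ∖ (X ∪ (Z ∪ Y))) ∖ X) △ Y) △ Z) ∪ X = {1,2,4,6,7,8,9}
Z ∩ X = {2,4,6,8,9}
(Z ∩ X) ∖ X = {}
((Z ∩ X) ∖ X) ∪ X = {1,2,4,6,8,9}
(((Z ∩ X) ∖ X) ∪ X) ∖ X = {}
{1,2,4,6,7,8,9} and {} share no elements.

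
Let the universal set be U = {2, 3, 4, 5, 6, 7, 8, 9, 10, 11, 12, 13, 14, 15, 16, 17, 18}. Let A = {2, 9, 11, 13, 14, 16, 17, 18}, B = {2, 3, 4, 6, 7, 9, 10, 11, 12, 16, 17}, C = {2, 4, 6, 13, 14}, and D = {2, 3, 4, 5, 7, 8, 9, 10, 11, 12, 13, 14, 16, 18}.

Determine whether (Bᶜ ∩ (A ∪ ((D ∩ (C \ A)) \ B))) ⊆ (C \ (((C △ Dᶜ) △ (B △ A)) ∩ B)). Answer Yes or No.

Bᶜ = {5, 8, 13, 14, 15, 18}
C \ A = {4, 6}
D ∩ (C \ A) = {4}
(D ∩ (C \ A)) \ B = {}
A ∪ ((D ∩ (C \ A)) \ B) = {2, 9, 11, 13, 14, 16, 17, 18}
Bᶜ ∩ (A ∪ ((D ∩ (C \ A)) \ B)) = {13, 14, 18}
Dᶜ = {6, 15, 17}
C △ Dᶜ = {2, 4, 13, 14, 15, 17}
B △ A = {3, 4, 6, 7, 10, 12, 13, 14, 18}
(C △ Dᶜ) △ (B △ A) = {2, 3, 6, 7, 10, 12, 15, 17, 18}
((C △ Dᶜ) △ (B △ A)) ∩ B = {2, 3, 6, 7, 10, 12, 17}
C \ (((C △ Dᶜ) △ (B △ A)) ∩ B) = {4, 13, 14}
18 ∈ Bᶜ ∩ (A ∪ ((D ∩ (C \ A)) \ B)) but 18 ∉ C \ (((C △ Dᶜ) △ (B △ A)) ∩ B), so the inclusion fails.

No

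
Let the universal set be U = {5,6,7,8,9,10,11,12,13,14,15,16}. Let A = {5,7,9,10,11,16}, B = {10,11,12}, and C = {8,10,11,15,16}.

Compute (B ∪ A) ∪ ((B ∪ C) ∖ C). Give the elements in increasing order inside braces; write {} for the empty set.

{5,7,9,10,11,12,16}

B ∪ A = {5,7,9,10,11,12,16}
B ∪ C = {8,10,11,12,15,16}
(B ∪ C) ∖ C = {12}
(B ∪ A) ∪ ((B ∪ C) ∖ C) = {5,7,9,10,11,12,16}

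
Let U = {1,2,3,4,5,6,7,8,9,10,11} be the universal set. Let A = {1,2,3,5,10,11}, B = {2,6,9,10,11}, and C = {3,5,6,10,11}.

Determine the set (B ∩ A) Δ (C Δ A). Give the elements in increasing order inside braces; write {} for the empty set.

B ∩ A = {2,10,11}
C Δ A = {1,2,6}
(B ∩ A) Δ (C Δ A) = {1,6,10,11}

{1,6,10,11}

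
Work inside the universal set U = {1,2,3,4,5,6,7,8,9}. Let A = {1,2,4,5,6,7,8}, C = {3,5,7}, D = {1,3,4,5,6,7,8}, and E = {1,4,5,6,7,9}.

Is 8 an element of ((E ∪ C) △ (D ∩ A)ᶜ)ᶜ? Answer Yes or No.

8 ∉ E and 8 ∉ C, so 8 ∉ E ∪ C
8 ∈ D and 8 ∈ A, so 8 ∈ D ∩ A
8 ∉ (D ∩ A)ᶜ since 8 ∈ (D ∩ A)
8 ∉ (E ∪ C) and 8 ∉ (D ∩ A)ᶜ, so 8 ∉ (E ∪ C) △ (D ∩ A)ᶜ
8 ∈ ((E ∪ C) △ (D ∩ A)ᶜ)ᶜ since 8 ∉ ((E ∪ C) △ (D ∩ A)ᶜ)

Yes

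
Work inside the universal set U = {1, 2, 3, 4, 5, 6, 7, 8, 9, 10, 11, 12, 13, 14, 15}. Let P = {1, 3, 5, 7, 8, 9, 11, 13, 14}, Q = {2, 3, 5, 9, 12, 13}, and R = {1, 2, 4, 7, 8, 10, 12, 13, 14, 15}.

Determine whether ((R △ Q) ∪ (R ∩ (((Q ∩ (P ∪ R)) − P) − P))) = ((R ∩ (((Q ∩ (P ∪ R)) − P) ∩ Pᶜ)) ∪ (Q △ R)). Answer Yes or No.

Yes

R △ Q = {1, 3, 4, 5, 7, 8, 9, 10, 14, 15}
P ∪ R = {1, 2, 3, 4, 5, 7, 8, 9, 10, 11, 12, 13, 14, 15}
Q ∩ (P ∪ R) = {2, 3, 5, 9, 12, 13}
(Q ∩ (P ∪ R)) − P = {2, 12}
((Q ∩ (P ∪ R)) − P) − P = {2, 12}
R ∩ (((Q ∩ (P ∪ R)) − P) − P) = {2, 12}
(R △ Q) ∪ (R ∩ (((Q ∩ (P ∪ R)) − P) − P)) = {1, 2, 3, 4, 5, 7, 8, 9, 10, 12, 14, 15}
Pᶜ = {2, 4, 6, 10, 12, 15}
((Q ∩ (P ∪ R)) − P) ∩ Pᶜ = {2, 12}
R ∩ (((Q ∩ (P ∪ R)) − P) ∩ Pᶜ) = {2, 12}
Q △ R = {1, 3, 4, 5, 7, 8, 9, 10, 14, 15}
(R ∩ (((Q ∩ (P ∪ R)) − P) ∩ Pᶜ)) ∪ (Q △ R) = {1, 2, 3, 4, 5, 7, 8, 9, 10, 12, 14, 15}
Both equal {1, 2, 3, 4, 5, 7, 8, 9, 10, 12, 14, 15}, so (R △ Q) ∪ (R ∩ (((Q ∩ (P ∪ R)) − P) − P)) = (R ∩ (((Q ∩ (P ∪ R)) − P) ∩ Pᶜ)) ∪ (Q △ R).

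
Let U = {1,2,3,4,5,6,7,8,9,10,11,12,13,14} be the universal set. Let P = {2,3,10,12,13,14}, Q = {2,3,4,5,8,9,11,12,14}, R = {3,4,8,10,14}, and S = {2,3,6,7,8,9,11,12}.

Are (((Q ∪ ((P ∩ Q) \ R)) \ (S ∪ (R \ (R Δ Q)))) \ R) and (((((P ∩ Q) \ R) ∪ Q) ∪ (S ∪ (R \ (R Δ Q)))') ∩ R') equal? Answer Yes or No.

No

P ∩ Q = {2,3,12,14}
(P ∩ Q) \ R = {2,12}
Q ∪ ((P ∩ Q) \ R) = {2,3,4,5,8,9,11,12,14}
R Δ Q = {2,5,9,10,11,12}
R \ (R Δ Q) = {3,4,8,14}
S ∪ (R \ (R Δ Q)) = {2,3,4,6,7,8,9,11,12,14}
(Q ∪ ((P ∩ Q) \ R)) \ (S ∪ (R \ (R Δ Q))) = {5}
((Q ∪ ((P ∩ Q) \ R)) \ (S ∪ (R \ (R Δ Q)))) \ R = {5}
((P ∩ Q) \ R) ∪ Q = {2,3,4,5,8,9,11,12,14}
(S ∪ (R \ (R Δ Q)))' = {1,5,10,13}
(((P ∩ Q) \ R) ∪ Q) ∪ (S ∪ (R \ (R Δ Q)))' = {1,2,3,4,5,8,9,10,11,12,13,14}
R' = {1,2,5,6,7,9,11,12,13}
((((P ∩ Q) \ R) ∪ Q) ∪ (S ∪ (R \ (R Δ Q)))') ∩ R' = {1,2,5,9,11,12,13}
1 ∈ ((((P ∩ Q) \ R) ∪ Q) ∪ (S ∪ (R \ (R Δ Q)))') ∩ R' but 1 ∉ ((Q ∪ ((P ∩ Q) \ R)) \ (S ∪ (R \ (R Δ Q)))) \ R, so they differ.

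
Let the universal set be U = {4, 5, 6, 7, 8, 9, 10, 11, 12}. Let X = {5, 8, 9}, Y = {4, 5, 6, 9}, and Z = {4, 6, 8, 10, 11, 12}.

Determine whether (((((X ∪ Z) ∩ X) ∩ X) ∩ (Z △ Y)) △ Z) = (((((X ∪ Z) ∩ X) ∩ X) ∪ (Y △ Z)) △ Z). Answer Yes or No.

No

X ∪ Z = {4, 5, 6, 8, 9, 10, 11, 12}
(X ∪ Z) ∩ X = {5, 8, 9}
((X ∪ Z) ∩ X) ∩ X = {5, 8, 9}
Z △ Y = {5, 8, 9, 10, 11, 12}
(((X ∪ Z) ∩ X) ∩ X) ∩ (Z △ Y) = {5, 8, 9}
((((X ∪ Z) ∩ X) ∩ X) ∩ (Z △ Y)) △ Z = {4, 5, 6, 9, 10, 11, 12}
Y △ Z = {5, 8, 9, 10, 11, 12}
(((X ∪ Z) ∩ X) ∩ X) ∪ (Y △ Z) = {5, 8, 9, 10, 11, 12}
((((X ∪ Z) ∩ X) ∩ X) ∪ (Y △ Z)) △ Z = {4, 5, 6, 9}
10 ∈ ((((X ∪ Z) ∩ X) ∩ X) ∩ (Z △ Y)) △ Z but 10 ∉ ((((X ∪ Z) ∩ X) ∩ X) ∪ (Y △ Z)) △ Z, so they differ.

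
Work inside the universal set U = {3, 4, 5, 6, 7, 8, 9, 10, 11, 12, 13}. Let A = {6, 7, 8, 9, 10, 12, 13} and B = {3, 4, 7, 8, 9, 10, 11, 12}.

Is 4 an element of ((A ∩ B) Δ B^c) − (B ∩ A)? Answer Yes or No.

4 ∉ A and 4 ∈ B, so 4 ∉ A ∩ B
4 ∈ B, so 4 ∉ B^c
4 ∉ (A ∩ B) and 4 ∉ B^c, so 4 ∉ (A ∩ B) Δ B^c
4 ∈ B and 4 ∉ A, so 4 ∉ B ∩ A
4 ∉ ((A ∩ B) Δ B^c) and 4 ∉ (B ∩ A), so 4 ∉ ((A ∩ B) Δ B^c) − (B ∩ A)

No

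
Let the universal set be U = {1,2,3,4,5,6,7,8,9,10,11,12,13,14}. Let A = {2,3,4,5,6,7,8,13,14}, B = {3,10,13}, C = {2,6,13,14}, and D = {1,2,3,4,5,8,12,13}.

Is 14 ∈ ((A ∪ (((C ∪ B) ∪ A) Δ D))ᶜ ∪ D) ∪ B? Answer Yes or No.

No

14 ∈ C and 14 ∉ B, so 14 ∈ C ∪ B
14 ∈ (C ∪ B) and 14 ∈ A, so 14 ∈ (C ∪ B) ∪ A
14 ∈ ((C ∪ B) ∪ A) and 14 ∉ D, so 14 ∈ ((C ∪ B) ∪ A) Δ D
14 ∈ A and 14 ∈ (((C ∪ B) ∪ A) Δ D), so 14 ∈ A ∪ (((C ∪ B) ∪ A) Δ D)
14 ∉ (A ∪ (((C ∪ B) ∪ A) Δ D))ᶜ since 14 ∈ (A ∪ (((C ∪ B) ∪ A) Δ D))
14 ∉ (A ∪ (((C ∪ B) ∪ A) Δ D))ᶜ and 14 ∉ D, so 14 ∉ (A ∪ (((C ∪ B) ∪ A) Δ D))ᶜ ∪ D
14 ∉ ((A ∪ (((C ∪ B) ∪ A) Δ D))ᶜ ∪ D) and 14 ∉ B, so 14 ∉ ((A ∪ (((C ∪ B) ∪ A) Δ D))ᶜ ∪ D) ∪ B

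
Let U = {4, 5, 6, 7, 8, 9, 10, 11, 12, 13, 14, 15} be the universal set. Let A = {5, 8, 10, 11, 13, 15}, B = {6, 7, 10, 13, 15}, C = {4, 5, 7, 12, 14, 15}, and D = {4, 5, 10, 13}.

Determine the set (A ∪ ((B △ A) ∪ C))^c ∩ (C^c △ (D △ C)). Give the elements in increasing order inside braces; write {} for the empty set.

{9}

B △ A = {5, 6, 7, 8, 11}
(B △ A) ∪ C = {4, 5, 6, 7, 8, 11, 12, 14, 15}
A ∪ ((B △ A) ∪ C) = {4, 5, 6, 7, 8, 10, 11, 12, 13, 14, 15}
(A ∪ ((B △ A) ∪ C))^c = {9}
C^c = {6, 8, 9, 10, 11, 13}
D △ C = {7, 10, 12, 13, 14, 15}
C^c △ (D △ C) = {6, 7, 8, 9, 11, 12, 14, 15}
(A ∪ ((B △ A) ∪ C))^c ∩ (C^c △ (D △ C)) = {9}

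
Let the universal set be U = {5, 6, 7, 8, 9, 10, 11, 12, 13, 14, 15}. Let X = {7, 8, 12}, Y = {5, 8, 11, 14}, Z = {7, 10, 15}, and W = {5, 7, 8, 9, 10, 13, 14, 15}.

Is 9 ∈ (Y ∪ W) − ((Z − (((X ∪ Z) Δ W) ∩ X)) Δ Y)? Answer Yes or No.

9 ∉ Y and 9 ∈ W, so 9 ∈ Y ∪ W
9 ∉ X and 9 ∉ Z, so 9 ∉ X ∪ Z
9 ∉ (X ∪ Z) and 9 ∈ W, so 9 ∈ (X ∪ Z) Δ W
9 ∈ ((X ∪ Z) Δ W) and 9 ∉ X, so 9 ∉ ((X ∪ Z) Δ W) ∩ X
9 ∉ Z and 9 ∉ (((X ∪ Z) Δ W) ∩ X), so 9 ∉ Z − (((X ∪ Z) Δ W) ∩ X)
9 ∉ (Z − (((X ∪ Z) Δ W) ∩ X)) and 9 ∉ Y, so 9 ∉ (Z − (((X ∪ Z) Δ W) ∩ X)) Δ Y
9 ∈ (Y ∪ W) and 9 ∉ ((Z − (((X ∪ Z) Δ W) ∩ X)) Δ Y), so 9 ∈ (Y ∪ W) − ((Z − (((X ∪ Z) Δ W) ∩ X)) Δ Y)

Yes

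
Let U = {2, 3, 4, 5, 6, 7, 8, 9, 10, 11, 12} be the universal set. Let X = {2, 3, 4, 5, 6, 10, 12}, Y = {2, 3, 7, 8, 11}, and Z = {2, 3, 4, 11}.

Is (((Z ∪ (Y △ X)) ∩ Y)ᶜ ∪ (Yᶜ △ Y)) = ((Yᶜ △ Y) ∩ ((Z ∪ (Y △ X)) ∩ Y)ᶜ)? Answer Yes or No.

No

Y △ X = {4, 5, 6, 7, 8, 10, 11, 12}
Z ∪ (Y △ X) = {2, 3, 4, 5, 6, 7, 8, 10, 11, 12}
(Z ∪ (Y △ X)) ∩ Y = {2, 3, 7, 8, 11}
((Z ∪ (Y △ X)) ∩ Y)ᶜ = {4, 5, 6, 9, 10, 12}
Yᶜ = {4, 5, 6, 9, 10, 12}
Yᶜ △ Y = {2, 3, 4, 5, 6, 7, 8, 9, 10, 11, 12}
((Z ∪ (Y △ X)) ∩ Y)ᶜ ∪ (Yᶜ △ Y) = {2, 3, 4, 5, 6, 7, 8, 9, 10, 11, 12}
(Yᶜ △ Y) ∩ ((Z ∪ (Y △ X)) ∩ Y)ᶜ = {4, 5, 6, 9, 10, 12}
2 ∈ ((Z ∪ (Y △ X)) ∩ Y)ᶜ ∪ (Yᶜ △ Y) but 2 ∉ (Yᶜ △ Y) ∩ ((Z ∪ (Y △ X)) ∩ Y)ᶜ, so they differ.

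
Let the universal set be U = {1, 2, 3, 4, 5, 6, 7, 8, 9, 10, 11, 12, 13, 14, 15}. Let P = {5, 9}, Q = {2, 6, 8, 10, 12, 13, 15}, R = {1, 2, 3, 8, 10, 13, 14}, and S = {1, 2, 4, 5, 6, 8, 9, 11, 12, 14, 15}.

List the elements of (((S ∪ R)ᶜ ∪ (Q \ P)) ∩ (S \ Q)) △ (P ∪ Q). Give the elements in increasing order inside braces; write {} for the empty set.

{2, 5, 6, 8, 9, 10, 12, 13, 15}

S ∪ R = {1, 2, 3, 4, 5, 6, 8, 9, 10, 11, 12, 13, 14, 15}
(S ∪ R)ᶜ = {7}
Q \ P = {2, 6, 8, 10, 12, 13, 15}
(S ∪ R)ᶜ ∪ (Q \ P) = {2, 6, 7, 8, 10, 12, 13, 15}
S \ Q = {1, 4, 5, 9, 11, 14}
((S ∪ R)ᶜ ∪ (Q \ P)) ∩ (S \ Q) = {}
P ∪ Q = {2, 5, 6, 8, 9, 10, 12, 13, 15}
(((S ∪ R)ᶜ ∪ (Q \ P)) ∩ (S \ Q)) △ (P ∪ Q) = {2, 5, 6, 8, 9, 10, 12, 13, 15}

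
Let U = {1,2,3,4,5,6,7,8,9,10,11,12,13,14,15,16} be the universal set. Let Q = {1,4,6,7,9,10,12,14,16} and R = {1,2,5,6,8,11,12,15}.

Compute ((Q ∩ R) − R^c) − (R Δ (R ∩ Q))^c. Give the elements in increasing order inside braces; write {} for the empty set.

{}

Q ∩ R = {1,6,12}
R^c = {3,4,7,9,10,13,14,16}
(Q ∩ R) − R^c = {1,6,12}
R ∩ Q = {1,6,12}
R Δ (R ∩ Q) = {2,5,8,11,15}
(R Δ (R ∩ Q))^c = {1,3,4,6,7,9,10,12,13,14,16}
((Q ∩ R) − R^c) − (R Δ (R ∩ Q))^c = {}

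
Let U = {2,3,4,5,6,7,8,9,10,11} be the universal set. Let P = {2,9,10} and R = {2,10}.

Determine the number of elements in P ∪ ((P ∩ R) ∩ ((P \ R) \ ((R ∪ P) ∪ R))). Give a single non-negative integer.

P ∩ R = {2,10}
P \ R = {9}
R ∪ P = {2,9,10}
(R ∪ P) ∪ R = {2,9,10}
(P \ R) \ ((R ∪ P) ∪ R) = {}
(P ∩ R) ∩ ((P \ R) \ ((R ∪ P) ∪ R)) = {}
P ∪ ((P ∩ R) ∩ ((P \ R) \ ((R ∪ P) ∪ R))) = {2,9,10}
|P ∪ ((P ∩ R) ∩ ((P \ R) \ ((R ∪ P) ∪ R)))| = 3

3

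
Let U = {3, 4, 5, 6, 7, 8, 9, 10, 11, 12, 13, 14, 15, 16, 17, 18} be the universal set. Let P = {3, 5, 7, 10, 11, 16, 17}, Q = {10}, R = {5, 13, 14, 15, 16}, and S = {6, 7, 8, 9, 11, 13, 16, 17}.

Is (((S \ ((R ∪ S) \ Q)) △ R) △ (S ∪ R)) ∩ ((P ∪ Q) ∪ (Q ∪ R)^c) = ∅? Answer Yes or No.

No

R ∪ S = {5, 6, 7, 8, 9, 11, 13, 14, 15, 16, 17}
(R ∪ S) \ Q = {5, 6, 7, 8, 9, 11, 13, 14, 15, 16, 17}
S \ ((R ∪ S) \ Q) = {}
(S \ ((R ∪ S) \ Q)) △ R = {5, 13, 14, 15, 16}
S ∪ R = {5, 6, 7, 8, 9, 11, 13, 14, 15, 16, 17}
((S \ ((R ∪ S) \ Q)) △ R) △ (S ∪ R) = {6, 7, 8, 9, 11, 17}
P ∪ Q = {3, 5, 7, 10, 11, 16, 17}
Q ∪ R = {5, 10, 13, 14, 15, 16}
(Q ∪ R)^c = {3, 4, 6, 7, 8, 9, 11, 12, 17, 18}
(P ∪ Q) ∪ (Q ∪ R)^c = {3, 4, 5, 6, 7, 8, 9, 10, 11, 12, 16, 17, 18}
6 lies in both, so they are not disjoint.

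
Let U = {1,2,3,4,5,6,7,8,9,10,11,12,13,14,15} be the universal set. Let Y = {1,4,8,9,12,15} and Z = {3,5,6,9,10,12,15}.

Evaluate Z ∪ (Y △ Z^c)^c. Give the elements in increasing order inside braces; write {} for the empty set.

{1,3,4,5,6,8,9,10,12,15}

Z^c = {1,2,4,7,8,11,13,14}
Y △ Z^c = {2,7,9,11,12,13,14,15}
(Y △ Z^c)^c = {1,3,4,5,6,8,10}
Z ∪ (Y △ Z^c)^c = {1,3,4,5,6,8,9,10,12,15}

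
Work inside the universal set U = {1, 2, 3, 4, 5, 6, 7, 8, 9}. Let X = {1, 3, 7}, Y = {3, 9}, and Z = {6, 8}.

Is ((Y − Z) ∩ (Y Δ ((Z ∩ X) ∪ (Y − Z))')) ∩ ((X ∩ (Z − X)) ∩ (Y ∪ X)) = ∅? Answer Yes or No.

Yes

Y − Z = {3, 9}
Z ∩ X = {}
(Z ∩ X) ∪ (Y − Z) = {3, 9}
((Z ∩ X) ∪ (Y − Z))' = {1, 2, 4, 5, 6, 7, 8}
Y Δ ((Z ∩ X) ∪ (Y − Z))' = {1, 2, 3, 4, 5, 6, 7, 8, 9}
(Y − Z) ∩ (Y Δ ((Z ∩ X) ∪ (Y − Z))') = {3, 9}
Z − X = {6, 8}
X ∩ (Z − X) = {}
Y ∪ X = {1, 3, 7, 9}
(X ∩ (Z − X)) ∩ (Y ∪ X) = {}
{3, 9} and {} share no elements.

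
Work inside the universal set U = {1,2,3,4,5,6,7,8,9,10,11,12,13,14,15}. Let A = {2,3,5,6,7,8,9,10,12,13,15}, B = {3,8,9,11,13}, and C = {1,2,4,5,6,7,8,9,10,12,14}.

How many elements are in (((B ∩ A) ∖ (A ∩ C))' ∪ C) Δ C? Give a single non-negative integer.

2

B ∩ A = {3,8,9,13}
A ∩ C = {2,5,6,7,8,9,10,12}
(B ∩ A) ∖ (A ∩ C) = {3,13}
((B ∩ A) ∖ (A ∩ C))' = {1,2,4,5,6,7,8,9,10,11,12,14,15}
((B ∩ A) ∖ (A ∩ C))' ∪ C = {1,2,4,5,6,7,8,9,10,11,12,14,15}
(((B ∩ A) ∖ (A ∩ C))' ∪ C) Δ C = {11,15}
|(((B ∩ A) ∖ (A ∩ C))' ∪ C) Δ C| = 2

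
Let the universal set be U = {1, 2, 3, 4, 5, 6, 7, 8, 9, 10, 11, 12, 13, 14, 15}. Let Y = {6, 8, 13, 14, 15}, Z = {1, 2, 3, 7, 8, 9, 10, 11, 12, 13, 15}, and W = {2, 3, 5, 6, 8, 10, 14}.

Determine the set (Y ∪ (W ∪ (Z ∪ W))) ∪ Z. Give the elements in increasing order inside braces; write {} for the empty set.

Z ∪ W = {1, 2, 3, 5, 6, 7, 8, 9, 10, 11, 12, 13, 14, 15}
W ∪ (Z ∪ W) = {1, 2, 3, 5, 6, 7, 8, 9, 10, 11, 12, 13, 14, 15}
Y ∪ (W ∪ (Z ∪ W)) = {1, 2, 3, 5, 6, 7, 8, 9, 10, 11, 12, 13, 14, 15}
(Y ∪ (W ∪ (Z ∪ W))) ∪ Z = {1, 2, 3, 5, 6, 7, 8, 9, 10, 11, 12, 13, 14, 15}

{1, 2, 3, 5, 6, 7, 8, 9, 10, 11, 12, 13, 14, 15}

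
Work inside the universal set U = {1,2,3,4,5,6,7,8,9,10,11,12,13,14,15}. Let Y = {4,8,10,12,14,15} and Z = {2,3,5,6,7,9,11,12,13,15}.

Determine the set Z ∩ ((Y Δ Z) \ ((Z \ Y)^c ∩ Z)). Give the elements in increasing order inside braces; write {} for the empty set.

Y Δ Z = {2,3,4,5,6,7,8,9,10,11,13,14}
Z \ Y = {2,3,5,6,7,9,11,13}
(Z \ Y)^c = {1,4,8,10,12,14,15}
(Z \ Y)^c ∩ Z = {12,15}
(Y Δ Z) \ ((Z \ Y)^c ∩ Z) = {2,3,4,5,6,7,8,9,10,11,13,14}
Z ∩ ((Y Δ Z) \ ((Z \ Y)^c ∩ Z)) = {2,3,5,6,7,9,11,13}

{2,3,5,6,7,9,11,13}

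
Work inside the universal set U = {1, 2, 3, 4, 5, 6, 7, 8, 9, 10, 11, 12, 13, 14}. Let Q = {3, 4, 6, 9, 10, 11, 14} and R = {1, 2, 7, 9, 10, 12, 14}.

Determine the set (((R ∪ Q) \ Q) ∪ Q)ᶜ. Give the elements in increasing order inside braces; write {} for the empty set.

R ∪ Q = {1, 2, 3, 4, 6, 7, 9, 10, 11, 12, 14}
(R ∪ Q) \ Q = {1, 2, 7, 12}
((R ∪ Q) \ Q) ∪ Q = {1, 2, 3, 4, 6, 7, 9, 10, 11, 12, 14}
(((R ∪ Q) \ Q) ∪ Q)ᶜ = {5, 8, 13}

{5, 8, 13}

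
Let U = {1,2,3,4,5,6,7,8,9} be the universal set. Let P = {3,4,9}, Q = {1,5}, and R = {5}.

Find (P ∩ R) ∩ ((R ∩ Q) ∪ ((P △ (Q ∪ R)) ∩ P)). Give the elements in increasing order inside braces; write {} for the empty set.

P ∩ R = {}
R ∩ Q = {5}
Q ∪ R = {1,5}
P △ (Q ∪ R) = {1,3,4,5,9}
(P △ (Q ∪ R)) ∩ P = {3,4,9}
(R ∩ Q) ∪ ((P △ (Q ∪ R)) ∩ P) = {3,4,5,9}
(P ∩ R) ∩ ((R ∩ Q) ∪ ((P △ (Q ∪ R)) ∩ P)) = {}

{}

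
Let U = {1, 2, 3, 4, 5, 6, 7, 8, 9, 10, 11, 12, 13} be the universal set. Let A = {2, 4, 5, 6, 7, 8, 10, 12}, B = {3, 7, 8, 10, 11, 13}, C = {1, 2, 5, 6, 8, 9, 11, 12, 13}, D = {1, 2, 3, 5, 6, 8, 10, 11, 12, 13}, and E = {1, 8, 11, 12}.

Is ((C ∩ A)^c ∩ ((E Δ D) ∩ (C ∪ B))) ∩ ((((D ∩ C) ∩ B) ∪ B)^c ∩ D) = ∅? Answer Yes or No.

C ∩ A = {2, 5, 6, 8, 12}
(C ∩ A)^c = {1, 3, 4, 7, 9, 10, 11, 13}
E Δ D = {2, 3, 5, 6, 10, 13}
C ∪ B = {1, 2, 3, 5, 6, 7, 8, 9, 10, 11, 12, 13}
(E Δ D) ∩ (C ∪ B) = {2, 3, 5, 6, 10, 13}
(C ∩ A)^c ∩ ((E Δ D) ∩ (C ∪ B)) = {3, 10, 13}
D ∩ C = {1, 2, 5, 6, 8, 11, 12, 13}
(D ∩ C) ∩ B = {8, 11, 13}
((D ∩ C) ∩ B) ∪ B = {3, 7, 8, 10, 11, 13}
(((D ∩ C) ∩ B) ∪ B)^c = {1, 2, 4, 5, 6, 9, 12}
(((D ∩ C) ∩ B) ∪ B)^c ∩ D = {1, 2, 5, 6, 12}
{3, 10, 13} and {1, 2, 5, 6, 12} share no elements.

Yes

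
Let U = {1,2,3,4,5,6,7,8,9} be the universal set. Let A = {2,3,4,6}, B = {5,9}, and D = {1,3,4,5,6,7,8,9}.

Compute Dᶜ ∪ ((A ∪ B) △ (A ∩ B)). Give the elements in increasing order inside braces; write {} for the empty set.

Dᶜ = {2}
A ∪ B = {2,3,4,5,6,9}
A ∩ B = {}
(A ∪ B) △ (A ∩ B) = {2,3,4,5,6,9}
Dᶜ ∪ ((A ∪ B) △ (A ∩ B)) = {2,3,4,5,6,9}

{2,3,4,5,6,9}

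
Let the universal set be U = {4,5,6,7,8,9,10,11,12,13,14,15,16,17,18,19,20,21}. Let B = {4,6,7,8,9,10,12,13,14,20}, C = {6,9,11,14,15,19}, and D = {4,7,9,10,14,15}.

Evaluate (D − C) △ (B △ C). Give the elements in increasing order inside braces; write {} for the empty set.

D − C = {4,7,10}
B △ C = {4,7,8,10,11,12,13,15,19,20}
(D − C) △ (B △ C) = {8,11,12,13,15,19,20}

{8,11,12,13,15,19,20}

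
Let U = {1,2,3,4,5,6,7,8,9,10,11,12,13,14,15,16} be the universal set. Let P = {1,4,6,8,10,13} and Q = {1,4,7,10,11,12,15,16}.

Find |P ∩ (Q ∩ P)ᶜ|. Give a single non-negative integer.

3

Q ∩ P = {1,4,10}
(Q ∩ P)ᶜ = {2,3,5,6,7,8,9,11,12,13,14,15,16}
P ∩ (Q ∩ P)ᶜ = {6,8,13}
|P ∩ (Q ∩ P)ᶜ| = 3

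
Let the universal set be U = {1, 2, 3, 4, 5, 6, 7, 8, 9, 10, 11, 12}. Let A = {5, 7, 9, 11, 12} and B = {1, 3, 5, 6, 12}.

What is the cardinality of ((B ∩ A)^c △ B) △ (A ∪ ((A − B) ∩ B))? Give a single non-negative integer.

B ∩ A = {5, 12}
(B ∩ A)^c = {1, 2, 3, 4, 6, 7, 8, 9, 10, 11}
(B ∩ A)^c △ B = {2, 4, 5, 7, 8, 9, 10, 11, 12}
A − B = {7, 9, 11}
(A − B) ∩ B = {}
A ∪ ((A − B) ∩ B) = {5, 7, 9, 11, 12}
((B ∩ A)^c △ B) △ (A ∪ ((A − B) ∩ B)) = {2, 4, 8, 10}
|((B ∩ A)^c △ B) △ (A ∪ ((A − B) ∩ B))| = 4

4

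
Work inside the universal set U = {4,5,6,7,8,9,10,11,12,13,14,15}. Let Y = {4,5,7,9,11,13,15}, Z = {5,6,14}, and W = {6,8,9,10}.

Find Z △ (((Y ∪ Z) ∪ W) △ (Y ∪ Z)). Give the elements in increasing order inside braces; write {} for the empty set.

{5,6,8,10,14}

Y ∪ Z = {4,5,6,7,9,11,13,14,15}
(Y ∪ Z) ∪ W = {4,5,6,7,8,9,10,11,13,14,15}
((Y ∪ Z) ∪ W) △ (Y ∪ Z) = {8,10}
Z △ (((Y ∪ Z) ∪ W) △ (Y ∪ Z)) = {5,6,8,10,14}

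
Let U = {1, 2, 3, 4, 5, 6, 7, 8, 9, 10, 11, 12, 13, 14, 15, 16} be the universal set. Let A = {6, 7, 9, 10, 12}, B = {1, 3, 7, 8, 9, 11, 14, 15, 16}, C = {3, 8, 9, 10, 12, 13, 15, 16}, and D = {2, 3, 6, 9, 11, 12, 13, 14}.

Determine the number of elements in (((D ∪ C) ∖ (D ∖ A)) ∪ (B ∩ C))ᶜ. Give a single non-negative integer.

8

D ∪ C = {2, 3, 6, 8, 9, 10, 11, 12, 13, 14, 15, 16}
D ∖ A = {2, 3, 11, 13, 14}
(D ∪ C) ∖ (D ∖ A) = {6, 8, 9, 10, 12, 15, 16}
B ∩ C = {3, 8, 9, 15, 16}
((D ∪ C) ∖ (D ∖ A)) ∪ (B ∩ C) = {3, 6, 8, 9, 10, 12, 15, 16}
(((D ∪ C) ∖ (D ∖ A)) ∪ (B ∩ C))ᶜ = {1, 2, 4, 5, 7, 11, 13, 14}
|(((D ∪ C) ∖ (D ∖ A)) ∪ (B ∩ C))ᶜ| = 8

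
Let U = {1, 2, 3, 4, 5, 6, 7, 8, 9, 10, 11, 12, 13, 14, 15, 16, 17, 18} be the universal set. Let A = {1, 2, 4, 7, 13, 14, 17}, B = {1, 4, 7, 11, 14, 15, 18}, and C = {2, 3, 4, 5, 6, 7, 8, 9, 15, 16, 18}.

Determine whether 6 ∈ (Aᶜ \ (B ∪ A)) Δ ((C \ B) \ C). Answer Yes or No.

Yes

6 ∉ A, so 6 ∈ Aᶜ
6 ∉ B and 6 ∉ A, so 6 ∉ B ∪ A
6 ∈ Aᶜ and 6 ∉ (B ∪ A), so 6 ∈ Aᶜ \ (B ∪ A)
6 ∈ C and 6 ∉ B, so 6 ∈ C \ B
6 ∈ (C \ B) and 6 ∈ C, so 6 ∉ (C \ B) \ C
6 ∈ (Aᶜ \ (B ∪ A)) and 6 ∉ ((C \ B) \ C), so 6 ∈ (Aᶜ \ (B ∪ A)) Δ ((C \ B) \ C)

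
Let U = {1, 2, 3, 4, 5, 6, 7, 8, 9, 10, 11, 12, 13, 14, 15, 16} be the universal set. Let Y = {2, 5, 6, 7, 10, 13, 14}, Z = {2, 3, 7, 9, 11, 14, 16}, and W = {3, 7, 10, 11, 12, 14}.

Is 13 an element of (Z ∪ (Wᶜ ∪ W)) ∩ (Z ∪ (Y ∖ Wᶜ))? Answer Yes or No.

No

13 ∉ W, so 13 ∈ Wᶜ
13 ∈ Wᶜ and 13 ∉ W, so 13 ∈ Wᶜ ∪ W
13 ∉ Z and 13 ∈ (Wᶜ ∪ W), so 13 ∈ Z ∪ (Wᶜ ∪ W)
13 ∉ W, so 13 ∈ Wᶜ
13 ∈ Y and 13 ∈ Wᶜ, so 13 ∉ Y ∖ Wᶜ
13 ∉ Z and 13 ∉ (Y ∖ Wᶜ), so 13 ∉ Z ∪ (Y ∖ Wᶜ)
13 ∈ (Z ∪ (Wᶜ ∪ W)) and 13 ∉ (Z ∪ (Y ∖ Wᶜ)), so 13 ∉ (Z ∪ (Wᶜ ∪ W)) ∩ (Z ∪ (Y ∖ Wᶜ))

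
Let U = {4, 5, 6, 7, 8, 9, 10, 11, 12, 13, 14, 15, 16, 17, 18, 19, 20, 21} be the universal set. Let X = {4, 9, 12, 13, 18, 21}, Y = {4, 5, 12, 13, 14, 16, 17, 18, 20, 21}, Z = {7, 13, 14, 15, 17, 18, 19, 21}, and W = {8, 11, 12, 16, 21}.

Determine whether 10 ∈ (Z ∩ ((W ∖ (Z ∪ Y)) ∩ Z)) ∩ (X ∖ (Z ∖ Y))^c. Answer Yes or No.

No

10 ∉ Z and 10 ∉ Y, so 10 ∉ Z ∪ Y
10 ∉ W and 10 ∉ (Z ∪ Y), so 10 ∉ W ∖ (Z ∪ Y)
10 ∉ (W ∖ (Z ∪ Y)) and 10 ∉ Z, so 10 ∉ (W ∖ (Z ∪ Y)) ∩ Z
10 ∉ Z and 10 ∉ ((W ∖ (Z ∪ Y)) ∩ Z), so 10 ∉ Z ∩ ((W ∖ (Z ∪ Y)) ∩ Z)
10 ∉ Z and 10 ∉ Y, so 10 ∉ Z ∖ Y
10 ∉ X and 10 ∉ (Z ∖ Y), so 10 ∉ X ∖ (Z ∖ Y)
10 ∈ (X ∖ (Z ∖ Y))^c since 10 ∉ (X ∖ (Z ∖ Y))
10 ∉ (Z ∩ ((W ∖ (Z ∪ Y)) ∩ Z)) and 10 ∈ (X ∖ (Z ∖ Y))^c, so 10 ∉ (Z ∩ ((W ∖ (Z ∪ Y)) ∩ Z)) ∩ (X ∖ (Z ∖ Y))^c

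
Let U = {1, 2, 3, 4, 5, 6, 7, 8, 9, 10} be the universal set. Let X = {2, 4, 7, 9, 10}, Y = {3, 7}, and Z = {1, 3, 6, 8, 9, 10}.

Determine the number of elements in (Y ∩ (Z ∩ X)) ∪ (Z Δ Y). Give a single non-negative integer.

Z ∩ X = {9, 10}
Y ∩ (Z ∩ X) = {}
Z Δ Y = {1, 6, 7, 8, 9, 10}
(Y ∩ (Z ∩ X)) ∪ (Z Δ Y) = {1, 6, 7, 8, 9, 10}
|(Y ∩ (Z ∩ X)) ∪ (Z Δ Y)| = 6

6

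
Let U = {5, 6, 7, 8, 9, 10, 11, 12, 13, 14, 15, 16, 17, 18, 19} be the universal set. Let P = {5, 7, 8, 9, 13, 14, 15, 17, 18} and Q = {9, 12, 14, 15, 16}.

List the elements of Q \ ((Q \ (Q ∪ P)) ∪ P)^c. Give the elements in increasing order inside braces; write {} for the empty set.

{9, 14, 15}

Q ∪ P = {5, 7, 8, 9, 12, 13, 14, 15, 16, 17, 18}
Q \ (Q ∪ P) = {}
(Q \ (Q ∪ P)) ∪ P = {5, 7, 8, 9, 13, 14, 15, 17, 18}
((Q \ (Q ∪ P)) ∪ P)^c = {6, 10, 11, 12, 16, 19}
Q \ ((Q \ (Q ∪ P)) ∪ P)^c = {9, 14, 15}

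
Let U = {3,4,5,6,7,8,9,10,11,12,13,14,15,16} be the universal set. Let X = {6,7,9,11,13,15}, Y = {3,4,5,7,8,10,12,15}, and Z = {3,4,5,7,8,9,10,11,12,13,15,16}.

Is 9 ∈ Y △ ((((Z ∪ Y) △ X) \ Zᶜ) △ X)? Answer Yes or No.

9 ∈ Z and 9 ∉ Y, so 9 ∈ Z ∪ Y
9 ∈ (Z ∪ Y) and 9 ∈ X, so 9 ∉ (Z ∪ Y) △ X
9 ∈ Z, so 9 ∉ Zᶜ
9 ∉ ((Z ∪ Y) △ X) and 9 ∉ Zᶜ, so 9 ∉ ((Z ∪ Y) △ X) \ Zᶜ
9 ∉ (((Z ∪ Y) △ X) \ Zᶜ) and 9 ∈ X, so 9 ∈ (((Z ∪ Y) △ X) \ Zᶜ) △ X
9 ∉ Y and 9 ∈ ((((Z ∪ Y) △ X) \ Zᶜ) △ X), so 9 ∈ Y △ ((((Z ∪ Y) △ X) \ Zᶜ) △ X)

Yes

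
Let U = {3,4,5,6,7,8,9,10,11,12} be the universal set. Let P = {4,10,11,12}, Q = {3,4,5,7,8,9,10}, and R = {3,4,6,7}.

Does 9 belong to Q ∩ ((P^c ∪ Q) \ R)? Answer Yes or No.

9 ∉ P, so 9 ∈ P^c
9 ∈ P^c and 9 ∈ Q, so 9 ∈ P^c ∪ Q
9 ∈ (P^c ∪ Q) and 9 ∉ R, so 9 ∈ (P^c ∪ Q) \ R
9 ∈ Q and 9 ∈ ((P^c ∪ Q) \ R), so 9 ∈ Q ∩ ((P^c ∪ Q) \ R)

Yes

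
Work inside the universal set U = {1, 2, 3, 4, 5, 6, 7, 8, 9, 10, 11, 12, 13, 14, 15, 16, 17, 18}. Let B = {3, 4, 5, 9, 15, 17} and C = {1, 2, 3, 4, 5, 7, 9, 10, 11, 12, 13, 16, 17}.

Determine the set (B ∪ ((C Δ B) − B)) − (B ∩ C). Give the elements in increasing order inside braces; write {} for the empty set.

C Δ B = {1, 2, 7, 10, 11, 12, 13, 15, 16}
(C Δ B) − B = {1, 2, 7, 10, 11, 12, 13, 16}
B ∪ ((C Δ B) − B) = {1, 2, 3, 4, 5, 7, 9, 10, 11, 12, 13, 15, 16, 17}
B ∩ C = {3, 4, 5, 9, 17}
(B ∪ ((C Δ B) − B)) − (B ∩ C) = {1, 2, 7, 10, 11, 12, 13, 15, 16}

{1, 2, 7, 10, 11, 12, 13, 15, 16}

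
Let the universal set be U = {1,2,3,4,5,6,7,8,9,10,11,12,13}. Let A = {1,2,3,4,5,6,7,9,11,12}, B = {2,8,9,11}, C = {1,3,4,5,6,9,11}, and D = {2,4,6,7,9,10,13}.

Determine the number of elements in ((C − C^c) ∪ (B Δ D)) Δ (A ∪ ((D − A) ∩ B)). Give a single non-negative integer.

5

C^c = {2,7,8,10,12,13}
C − C^c = {1,3,4,5,6,9,11}
B Δ D = {4,6,7,8,10,11,13}
(C − C^c) ∪ (B Δ D) = {1,3,4,5,6,7,8,9,10,11,13}
D − A = {10,13}
(D − A) ∩ B = {}
A ∪ ((D − A) ∩ B) = {1,2,3,4,5,6,7,9,11,12}
((C − C^c) ∪ (B Δ D)) Δ (A ∪ ((D − A) ∩ B)) = {2,8,10,12,13}
|((C − C^c) ∪ (B Δ D)) Δ (A ∪ ((D − A) ∩ B))| = 5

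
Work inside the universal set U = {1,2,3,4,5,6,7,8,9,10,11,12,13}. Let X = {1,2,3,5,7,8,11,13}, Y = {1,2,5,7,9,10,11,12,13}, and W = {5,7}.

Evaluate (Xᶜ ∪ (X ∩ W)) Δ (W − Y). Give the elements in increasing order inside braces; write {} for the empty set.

{4,5,6,7,9,10,12}

Xᶜ = {4,6,9,10,12}
X ∩ W = {5,7}
Xᶜ ∪ (X ∩ W) = {4,5,6,7,9,10,12}
W − Y = {}
(Xᶜ ∪ (X ∩ W)) Δ (W − Y) = {4,5,6,7,9,10,12}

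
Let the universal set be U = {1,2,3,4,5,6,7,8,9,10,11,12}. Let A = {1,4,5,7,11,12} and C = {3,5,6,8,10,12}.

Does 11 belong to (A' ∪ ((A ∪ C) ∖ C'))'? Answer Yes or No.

Yes

11 ∈ A, so 11 ∉ A'
11 ∈ A and 11 ∉ C, so 11 ∈ A ∪ C
11 ∉ C, so 11 ∈ C'
11 ∈ (A ∪ C) and 11 ∈ C', so 11 ∉ (A ∪ C) ∖ C'
11 ∉ A' and 11 ∉ ((A ∪ C) ∖ C'), so 11 ∉ A' ∪ ((A ∪ C) ∖ C')
11 ∈ (A' ∪ ((A ∪ C) ∖ C'))' since 11 ∉ (A' ∪ ((A ∪ C) ∖ C'))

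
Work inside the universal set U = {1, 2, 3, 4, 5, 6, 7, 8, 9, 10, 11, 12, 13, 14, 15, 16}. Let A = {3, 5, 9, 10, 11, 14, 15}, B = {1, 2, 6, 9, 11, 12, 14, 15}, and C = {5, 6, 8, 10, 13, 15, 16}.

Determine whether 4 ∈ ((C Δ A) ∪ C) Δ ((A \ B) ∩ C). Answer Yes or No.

4 ∉ C and 4 ∉ A, so 4 ∉ C Δ A
4 ∉ (C Δ A) and 4 ∉ C, so 4 ∉ (C Δ A) ∪ C
4 ∉ A and 4 ∉ B, so 4 ∉ A \ B
4 ∉ (A \ B) and 4 ∉ C, so 4 ∉ (A \ B) ∩ C
4 ∉ ((C Δ A) ∪ C) and 4 ∉ ((A \ B) ∩ C), so 4 ∉ ((C Δ A) ∪ C) Δ ((A \ B) ∩ C)

No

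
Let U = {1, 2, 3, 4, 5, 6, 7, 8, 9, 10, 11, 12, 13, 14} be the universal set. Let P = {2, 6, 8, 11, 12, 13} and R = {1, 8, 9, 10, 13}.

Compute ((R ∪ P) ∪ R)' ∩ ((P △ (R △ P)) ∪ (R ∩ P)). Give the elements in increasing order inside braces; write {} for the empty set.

R ∪ P = {1, 2, 6, 8, 9, 10, 11, 12, 13}
(R ∪ P) ∪ R = {1, 2, 6, 8, 9, 10, 11, 12, 13}
((R ∪ P) ∪ R)' = {3, 4, 5, 7, 14}
R △ P = {1, 2, 6, 9, 10, 11, 12}
P △ (R △ P) = {1, 8, 9, 10, 13}
R ∩ P = {8, 13}
(P △ (R △ P)) ∪ (R ∩ P) = {1, 8, 9, 10, 13}
((R ∪ P) ∪ R)' ∩ ((P △ (R △ P)) ∪ (R ∩ P)) = {}

{}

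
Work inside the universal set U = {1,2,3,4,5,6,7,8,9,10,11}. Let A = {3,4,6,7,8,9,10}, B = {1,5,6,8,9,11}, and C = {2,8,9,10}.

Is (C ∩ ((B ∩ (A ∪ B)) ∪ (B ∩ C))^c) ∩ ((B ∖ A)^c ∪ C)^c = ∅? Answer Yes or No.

Yes

A ∪ B = {1,3,4,5,6,7,8,9,10,11}
B ∩ (A ∪ B) = {1,5,6,8,9,11}
B ∩ C = {8,9}
(B ∩ (A ∪ B)) ∪ (B ∩ C) = {1,5,6,8,9,11}
((B ∩ (A ∪ B)) ∪ (B ∩ C))^c = {2,3,4,7,10}
C ∩ ((B ∩ (A ∪ B)) ∪ (B ∩ C))^c = {2,10}
B ∖ A = {1,5,11}
(B ∖ A)^c = {2,3,4,6,7,8,9,10}
(B ∖ A)^c ∪ C = {2,3,4,6,7,8,9,10}
((B ∖ A)^c ∪ C)^c = {1,5,11}
{2,10} and {1,5,11} share no elements.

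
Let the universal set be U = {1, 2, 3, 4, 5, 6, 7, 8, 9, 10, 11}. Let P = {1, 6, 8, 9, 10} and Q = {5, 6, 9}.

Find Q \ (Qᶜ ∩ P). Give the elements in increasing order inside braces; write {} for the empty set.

{5, 6, 9}

Qᶜ = {1, 2, 3, 4, 7, 8, 10, 11}
Qᶜ ∩ P = {1, 8, 10}
Q \ (Qᶜ ∩ P) = {5, 6, 9}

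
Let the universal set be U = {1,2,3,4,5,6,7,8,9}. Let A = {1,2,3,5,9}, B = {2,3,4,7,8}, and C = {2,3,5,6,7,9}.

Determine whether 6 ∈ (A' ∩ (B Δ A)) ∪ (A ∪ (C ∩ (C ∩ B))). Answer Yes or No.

6 ∉ A, so 6 ∈ A'
6 ∉ B and 6 ∉ A, so 6 ∉ B Δ A
6 ∈ A' and 6 ∉ (B Δ A), so 6 ∉ A' ∩ (B Δ A)
6 ∈ C and 6 ∉ B, so 6 ∉ C ∩ B
6 ∈ C and 6 ∉ (C ∩ B), so 6 ∉ C ∩ (C ∩ B)
6 ∉ A and 6 ∉ (C ∩ (C ∩ B)), so 6 ∉ A ∪ (C ∩ (C ∩ B))
6 ∉ (A' ∩ (B Δ A)) and 6 ∉ (A ∪ (C ∩ (C ∩ B))), so 6 ∉ (A' ∩ (B Δ A)) ∪ (A ∪ (C ∩ (C ∩ B)))

No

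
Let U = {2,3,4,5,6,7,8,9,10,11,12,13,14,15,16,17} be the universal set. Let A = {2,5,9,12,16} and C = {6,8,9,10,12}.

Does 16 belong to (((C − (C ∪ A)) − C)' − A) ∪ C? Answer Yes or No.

No

16 ∉ C and 16 ∈ A, so 16 ∈ C ∪ A
16 ∉ C and 16 ∈ (C ∪ A), so 16 ∉ C − (C ∪ A)
16 ∉ (C − (C ∪ A)) and 16 ∉ C, so 16 ∉ (C − (C ∪ A)) − C
16 ∈ ((C − (C ∪ A)) − C)' since 16 ∉ ((C − (C ∪ A)) − C)
16 ∈ ((C − (C ∪ A)) − C)' and 16 ∈ A, so 16 ∉ ((C − (C ∪ A)) − C)' − A
16 ∉ (((C − (C ∪ A)) − C)' − A) and 16 ∉ C, so 16 ∉ (((C − (C ∪ A)) − C)' − A) ∪ C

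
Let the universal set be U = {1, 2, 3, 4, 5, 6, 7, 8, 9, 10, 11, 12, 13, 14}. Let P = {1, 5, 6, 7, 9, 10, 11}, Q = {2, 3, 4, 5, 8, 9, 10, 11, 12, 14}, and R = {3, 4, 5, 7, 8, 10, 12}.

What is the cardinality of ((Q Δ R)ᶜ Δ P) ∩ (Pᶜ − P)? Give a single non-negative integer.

5

Q Δ R = {2, 7, 9, 11, 14}
(Q Δ R)ᶜ = {1, 3, 4, 5, 6, 8, 10, 12, 13}
(Q Δ R)ᶜ Δ P = {3, 4, 7, 8, 9, 11, 12, 13}
Pᶜ = {2, 3, 4, 8, 12, 13, 14}
Pᶜ − P = {2, 3, 4, 8, 12, 13, 14}
((Q Δ R)ᶜ Δ P) ∩ (Pᶜ − P) = {3, 4, 8, 12, 13}
|((Q Δ R)ᶜ Δ P) ∩ (Pᶜ − P)| = 5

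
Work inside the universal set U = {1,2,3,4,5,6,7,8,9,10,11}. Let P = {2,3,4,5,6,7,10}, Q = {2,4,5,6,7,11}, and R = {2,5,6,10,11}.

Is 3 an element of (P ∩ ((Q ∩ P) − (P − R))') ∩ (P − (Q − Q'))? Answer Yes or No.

Yes

3 ∉ Q and 3 ∈ P, so 3 ∉ Q ∩ P
3 ∈ P and 3 ∉ R, so 3 ∈ P − R
3 ∉ (Q ∩ P) and 3 ∈ (P − R), so 3 ∉ (Q ∩ P) − (P − R)
3 ∈ ((Q ∩ P) − (P − R))' since 3 ∉ ((Q ∩ P) − (P − R))
3 ∈ P and 3 ∈ ((Q ∩ P) − (P − R))', so 3 ∈ P ∩ ((Q ∩ P) − (P − R))'
3 ∉ Q, so 3 ∈ Q'
3 ∉ Q and 3 ∈ Q', so 3 ∉ Q − Q'
3 ∈ P and 3 ∉ (Q − Q'), so 3 ∈ P − (Q − Q')
3 ∈ (P ∩ ((Q ∩ P) − (P − R))') and 3 ∈ (P − (Q − Q')), so 3 ∈ (P ∩ ((Q ∩ P) − (P − R))') ∩ (P − (Q − Q'))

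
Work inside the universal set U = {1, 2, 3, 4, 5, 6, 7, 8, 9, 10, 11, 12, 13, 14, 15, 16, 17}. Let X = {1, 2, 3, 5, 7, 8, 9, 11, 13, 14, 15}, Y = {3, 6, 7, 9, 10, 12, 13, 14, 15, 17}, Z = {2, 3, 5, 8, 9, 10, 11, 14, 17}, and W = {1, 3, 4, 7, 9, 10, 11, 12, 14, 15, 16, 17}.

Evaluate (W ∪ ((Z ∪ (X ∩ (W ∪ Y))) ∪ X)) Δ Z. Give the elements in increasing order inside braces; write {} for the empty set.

{1, 4, 7, 12, 13, 15, 16}

W ∪ Y = {1, 3, 4, 6, 7, 9, 10, 11, 12, 13, 14, 15, 16, 17}
X ∩ (W ∪ Y) = {1, 3, 7, 9, 11, 13, 14, 15}
Z ∪ (X ∩ (W ∪ Y)) = {1, 2, 3, 5, 7, 8, 9, 10, 11, 13, 14, 15, 17}
(Z ∪ (X ∩ (W ∪ Y))) ∪ X = {1, 2, 3, 5, 7, 8, 9, 10, 11, 13, 14, 15, 17}
W ∪ ((Z ∪ (X ∩ (W ∪ Y))) ∪ X) = {1, 2, 3, 4, 5, 7, 8, 9, 10, 11, 12, 13, 14, 15, 16, 17}
(W ∪ ((Z ∪ (X ∩ (W ∪ Y))) ∪ X)) Δ Z = {1, 4, 7, 12, 13, 15, 16}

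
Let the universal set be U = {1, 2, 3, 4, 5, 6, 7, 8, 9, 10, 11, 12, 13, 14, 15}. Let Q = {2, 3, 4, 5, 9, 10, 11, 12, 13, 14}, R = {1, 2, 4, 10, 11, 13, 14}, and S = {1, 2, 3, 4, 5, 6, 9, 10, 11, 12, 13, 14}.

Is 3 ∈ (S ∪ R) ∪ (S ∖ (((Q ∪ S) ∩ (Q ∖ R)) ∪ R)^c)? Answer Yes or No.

3 ∈ S and 3 ∉ R, so 3 ∈ S ∪ R
3 ∈ Q and 3 ∈ S, so 3 ∈ Q ∪ S
3 ∈ Q and 3 ∉ R, so 3 ∈ Q ∖ R
3 ∈ (Q ∪ S) and 3 ∈ (Q ∖ R), so 3 ∈ (Q ∪ S) ∩ (Q ∖ R)
3 ∈ ((Q ∪ S) ∩ (Q ∖ R)) and 3 ∉ R, so 3 ∈ ((Q ∪ S) ∩ (Q ∖ R)) ∪ R
3 ∉ (((Q ∪ S) ∩ (Q ∖ R)) ∪ R)^c since 3 ∈ (((Q ∪ S) ∩ (Q ∖ R)) ∪ R)
3 ∈ S and 3 ∉ (((Q ∪ S) ∩ (Q ∖ R)) ∪ R)^c, so 3 ∈ S ∖ (((Q ∪ S) ∩ (Q ∖ R)) ∪ R)^c
3 ∈ (S ∪ R) and 3 ∈ (S ∖ (((Q ∪ S) ∩ (Q ∖ R)) ∪ R)^c), so 3 ∈ (S ∪ R) ∪ (S ∖ (((Q ∪ S) ∩ (Q ∖ R)) ∪ R)^c)

Yes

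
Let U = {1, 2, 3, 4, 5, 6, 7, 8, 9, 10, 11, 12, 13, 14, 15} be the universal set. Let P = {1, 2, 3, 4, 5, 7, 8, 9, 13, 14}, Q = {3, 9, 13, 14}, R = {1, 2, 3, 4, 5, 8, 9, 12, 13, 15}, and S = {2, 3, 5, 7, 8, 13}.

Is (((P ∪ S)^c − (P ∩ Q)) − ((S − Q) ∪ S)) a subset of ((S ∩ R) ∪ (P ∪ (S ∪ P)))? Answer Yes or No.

P ∪ S = {1, 2, 3, 4, 5, 7, 8, 9, 13, 14}
(P ∪ S)^c = {6, 10, 11, 12, 15}
P ∩ Q = {3, 9, 13, 14}
(P ∪ S)^c − (P ∩ Q) = {6, 10, 11, 12, 15}
S − Q = {2, 5, 7, 8}
(S − Q) ∪ S = {2, 3, 5, 7, 8, 13}
((P ∪ S)^c − (P ∩ Q)) − ((S − Q) ∪ S) = {6, 10, 11, 12, 15}
S ∩ R = {2, 3, 5, 8, 13}
S ∪ P = {1, 2, 3, 4, 5, 7, 8, 9, 13, 14}
P ∪ (S ∪ P) = {1, 2, 3, 4, 5, 7, 8, 9, 13, 14}
(S ∩ R) ∪ (P ∪ (S ∪ P)) = {1, 2, 3, 4, 5, 7, 8, 9, 13, 14}
6 ∈ ((P ∪ S)^c − (P ∩ Q)) − ((S − Q) ∪ S) but 6 ∉ (S ∩ R) ∪ (P ∪ (S ∪ P)), so the inclusion fails.

No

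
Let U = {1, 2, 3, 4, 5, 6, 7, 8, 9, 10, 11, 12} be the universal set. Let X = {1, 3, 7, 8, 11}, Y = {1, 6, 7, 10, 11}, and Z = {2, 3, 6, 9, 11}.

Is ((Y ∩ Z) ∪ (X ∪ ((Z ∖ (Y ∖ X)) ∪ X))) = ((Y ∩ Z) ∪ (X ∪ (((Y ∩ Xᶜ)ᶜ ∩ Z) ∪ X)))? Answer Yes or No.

Yes

Y ∩ Z = {6, 11}
Y ∖ X = {6, 10}
Z ∖ (Y ∖ X) = {2, 3, 9, 11}
(Z ∖ (Y ∖ X)) ∪ X = {1, 2, 3, 7, 8, 9, 11}
X ∪ ((Z ∖ (Y ∖ X)) ∪ X) = {1, 2, 3, 7, 8, 9, 11}
(Y ∩ Z) ∪ (X ∪ ((Z ∖ (Y ∖ X)) ∪ X)) = {1, 2, 3, 6, 7, 8, 9, 11}
Xᶜ = {2, 4, 5, 6, 9, 10, 12}
Y ∩ Xᶜ = {6, 10}
(Y ∩ Xᶜ)ᶜ = {1, 2, 3, 4, 5, 7, 8, 9, 11, 12}
(Y ∩ Xᶜ)ᶜ ∩ Z = {2, 3, 9, 11}
((Y ∩ Xᶜ)ᶜ ∩ Z) ∪ X = {1, 2, 3, 7, 8, 9, 11}
X ∪ (((Y ∩ Xᶜ)ᶜ ∩ Z) ∪ X) = {1, 2, 3, 7, 8, 9, 11}
(Y ∩ Z) ∪ (X ∪ (((Y ∩ Xᶜ)ᶜ ∩ Z) ∪ X)) = {1, 2, 3, 6, 7, 8, 9, 11}
Both equal {1, 2, 3, 6, 7, 8, 9, 11}, so (Y ∩ Z) ∪ (X ∪ ((Z ∖ (Y ∖ X)) ∪ X)) = (Y ∩ Z) ∪ (X ∪ (((Y ∩ Xᶜ)ᶜ ∩ Z) ∪ X)).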